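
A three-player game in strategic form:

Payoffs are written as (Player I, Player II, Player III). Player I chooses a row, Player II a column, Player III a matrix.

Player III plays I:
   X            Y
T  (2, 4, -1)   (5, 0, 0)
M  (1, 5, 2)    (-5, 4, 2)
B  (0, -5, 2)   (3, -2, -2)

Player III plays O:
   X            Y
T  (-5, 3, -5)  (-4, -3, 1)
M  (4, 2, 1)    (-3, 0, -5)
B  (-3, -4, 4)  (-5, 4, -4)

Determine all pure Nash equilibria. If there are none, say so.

Pure NE: (T, X, I)

Check each profile: it is a Nash equilibrium iff no player can strictly gain by switching unilaterally.
(T, X, I): Player I gets 2, best alternative 1; Player II gets 4, best alternative 0; Player III gets -1, best alternative -5. No profitable deviation — NE.
(T, X, O): Player I can switch to M (-5 → 4). Not NE.
(T, Y, I): Player II can switch to X (0 → 4). Not NE.
(T, Y, O): Player I can switch to M (-4 → -3). Not NE.
(M, X, I): Player I can switch to T (1 → 2). Not NE.
(M, X, O): Player III can switch to I (1 → 2). Not NE.
(M, Y, I): Player I can switch to T (-5 → 5). Not NE.
(The remaining 5 profiles each have a profitable deviation by the same check.)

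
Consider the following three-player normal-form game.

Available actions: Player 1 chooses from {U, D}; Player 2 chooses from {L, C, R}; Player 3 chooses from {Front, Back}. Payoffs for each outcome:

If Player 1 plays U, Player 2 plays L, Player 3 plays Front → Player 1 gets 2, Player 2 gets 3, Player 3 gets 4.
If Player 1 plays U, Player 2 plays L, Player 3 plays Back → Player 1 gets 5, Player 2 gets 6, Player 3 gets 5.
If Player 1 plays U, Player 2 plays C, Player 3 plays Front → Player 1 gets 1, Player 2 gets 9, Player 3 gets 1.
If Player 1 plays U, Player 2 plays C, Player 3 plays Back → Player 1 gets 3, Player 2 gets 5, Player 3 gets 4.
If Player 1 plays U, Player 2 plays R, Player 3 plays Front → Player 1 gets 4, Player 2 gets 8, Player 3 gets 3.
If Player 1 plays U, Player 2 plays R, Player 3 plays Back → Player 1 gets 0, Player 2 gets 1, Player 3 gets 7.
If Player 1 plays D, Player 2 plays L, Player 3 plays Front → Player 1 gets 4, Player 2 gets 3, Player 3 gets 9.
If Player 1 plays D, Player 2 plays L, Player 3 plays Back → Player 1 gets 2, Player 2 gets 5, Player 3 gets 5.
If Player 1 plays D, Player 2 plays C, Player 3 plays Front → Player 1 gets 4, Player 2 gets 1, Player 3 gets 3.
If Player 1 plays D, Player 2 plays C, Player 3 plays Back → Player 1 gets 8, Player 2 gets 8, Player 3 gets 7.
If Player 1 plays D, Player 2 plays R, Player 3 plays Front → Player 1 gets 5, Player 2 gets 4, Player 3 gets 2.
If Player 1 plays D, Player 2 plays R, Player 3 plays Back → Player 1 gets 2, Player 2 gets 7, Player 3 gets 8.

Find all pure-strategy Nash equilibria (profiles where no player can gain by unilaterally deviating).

(U, L, Back), (D, C, Back)

(U, L, Front): Player 1 can switch to D (2 → 4). Not NE.
(U, L, Back): Player 1 gets 5, best alternative 2; Player 2 gets 6, best alternative 5; Player 3 gets 5, best alternative 4. No profitable deviation — NE.
(U, C, Front): Player 1 can switch to D (1 → 4). Not NE.
(U, C, Back): Player 1 can switch to D (3 → 8). Not NE.
(U, R, Front): Player 1 can switch to D (4 → 5). Not NE.
(U, R, Back): Player 1 can switch to D (0 → 2). Not NE.
(D, L, Front): Player 2 can switch to R (3 → 4). Not NE.
(D, L, Back): Player 1 can switch to U (2 → 5). Not NE.
(D, C, Front): Player 2 can switch to L (1 → 3). Not NE.
(D, C, Back): Player 1 gets 8, best alternative 3; Player 2 gets 8, best alternative 7; Player 3 gets 7, best alternative 3. No profitable deviation — NE.
(D, R, Front): Player 3 can switch to Back (2 → 8). Not NE.
(D, R, Back): Player 2 can switch to C (7 → 8). Not NE.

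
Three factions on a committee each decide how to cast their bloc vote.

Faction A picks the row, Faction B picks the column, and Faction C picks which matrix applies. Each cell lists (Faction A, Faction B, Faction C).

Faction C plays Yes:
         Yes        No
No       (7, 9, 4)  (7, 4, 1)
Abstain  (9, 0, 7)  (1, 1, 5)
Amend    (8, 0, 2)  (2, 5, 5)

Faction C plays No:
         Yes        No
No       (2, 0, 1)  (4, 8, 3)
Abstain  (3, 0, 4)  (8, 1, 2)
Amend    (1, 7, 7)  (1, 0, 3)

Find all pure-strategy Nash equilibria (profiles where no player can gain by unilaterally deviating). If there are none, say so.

There is no pure-strategy Nash equilibrium.

(No, Yes, Yes): Faction A can switch to Abstain (7 → 9). Not NE.
(No, Yes, No): Faction A can switch to Abstain (2 → 3). Not NE.
(No, No, Yes): Faction B can switch to Yes (4 → 9). Not NE.
(No, No, No): Faction A can switch to Abstain (4 → 8). Not NE.
(Abstain, Yes, Yes): Faction B can switch to No (0 → 1). Not NE.
(Abstain, Yes, No): Faction B can switch to No (0 → 1). Not NE.
(The remaining 6 profiles each have a profitable deviation by the same check.)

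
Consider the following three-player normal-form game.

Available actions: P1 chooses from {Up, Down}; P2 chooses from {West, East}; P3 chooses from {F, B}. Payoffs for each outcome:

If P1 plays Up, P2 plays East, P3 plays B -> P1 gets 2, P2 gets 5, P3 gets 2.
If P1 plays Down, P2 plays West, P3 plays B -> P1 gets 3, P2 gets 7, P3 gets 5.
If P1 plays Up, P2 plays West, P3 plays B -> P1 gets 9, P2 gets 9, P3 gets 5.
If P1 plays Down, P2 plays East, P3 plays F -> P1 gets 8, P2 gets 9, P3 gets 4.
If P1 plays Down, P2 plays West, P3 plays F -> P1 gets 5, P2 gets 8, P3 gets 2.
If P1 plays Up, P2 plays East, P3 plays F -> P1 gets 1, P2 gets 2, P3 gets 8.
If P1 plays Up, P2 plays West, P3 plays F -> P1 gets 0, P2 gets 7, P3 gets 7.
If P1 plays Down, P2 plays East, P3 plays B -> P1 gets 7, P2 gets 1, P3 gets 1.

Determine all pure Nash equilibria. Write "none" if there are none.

Pure NE: (Down, East, F)

For each player, find the best response to each opponent profile; mutual best responses are the pure NE.
P1 against (West, F): payoffs 0, 5 → best response Down.
P1 against (West, B): payoffs 9, 3 → best response Up.
P1 against (East, F): payoffs 1, 8 → best response Down.
P1 against (East, B): payoffs 2, 7 → best response Down.
P2 against (Up, F): payoffs 7, 2 → best response West.
P2 against (Up, B): payoffs 9, 5 → best response West.
P2 against (Down, F): payoffs 8, 9 → best response East.
P2 against (Down, B): payoffs 7, 1 → best response West.
P3 against (Up, West): payoffs 7, 5 → best response F.
P3 against (Up, East): payoffs 8, 2 → best response F.
P3 against (Down, West): payoffs 2, 5 → best response B.
P3 against (Down, East): payoffs 4, 1 → best response F.
Mutual best responses: (Down, East, F).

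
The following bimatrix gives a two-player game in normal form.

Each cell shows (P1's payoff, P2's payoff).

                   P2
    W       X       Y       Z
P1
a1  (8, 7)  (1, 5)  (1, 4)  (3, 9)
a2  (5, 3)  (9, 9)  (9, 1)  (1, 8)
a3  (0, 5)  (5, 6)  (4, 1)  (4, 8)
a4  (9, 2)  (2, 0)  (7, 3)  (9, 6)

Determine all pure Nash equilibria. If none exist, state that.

(a2, X) and (a4, Z)

(a1, W): P1 can switch to a4 (8 → 9). Not NE.
(a1, X): P1 can switch to a2 (1 → 9). Not NE.
(a1, Y): P1 can switch to a2 (1 → 9). Not NE.
(a1, Z): P1 can switch to a3 (3 → 4). Not NE.
(a2, W): P1 can switch to a1 (5 → 8). Not NE.
(a2, X): P1 gets 9, best alternative 5; P2 gets 9, best alternative 8. No profitable deviation — NE.
(a2, Y): P2 can switch to W (1 → 3). Not NE.
(a2, Z): P1 can switch to a1 (1 → 3). Not NE.
(a3, W): P1 can switch to a1 (0 → 8). Not NE.
(a3, X): P1 can switch to a2 (5 → 9). Not NE.
(a3, Y): P1 can switch to a2 (4 → 9). Not NE.
(a3, Z): P1 can switch to a4 (4 → 9). Not NE.
(a4, W): P2 can switch to Y (2 → 3). Not NE.
(a4, Z): P1 gets 9, best alternative 4; P2 gets 6, best alternative 3. No profitable deviation — NE.
(The remaining 2 profiles each have a profitable deviation by the same check.)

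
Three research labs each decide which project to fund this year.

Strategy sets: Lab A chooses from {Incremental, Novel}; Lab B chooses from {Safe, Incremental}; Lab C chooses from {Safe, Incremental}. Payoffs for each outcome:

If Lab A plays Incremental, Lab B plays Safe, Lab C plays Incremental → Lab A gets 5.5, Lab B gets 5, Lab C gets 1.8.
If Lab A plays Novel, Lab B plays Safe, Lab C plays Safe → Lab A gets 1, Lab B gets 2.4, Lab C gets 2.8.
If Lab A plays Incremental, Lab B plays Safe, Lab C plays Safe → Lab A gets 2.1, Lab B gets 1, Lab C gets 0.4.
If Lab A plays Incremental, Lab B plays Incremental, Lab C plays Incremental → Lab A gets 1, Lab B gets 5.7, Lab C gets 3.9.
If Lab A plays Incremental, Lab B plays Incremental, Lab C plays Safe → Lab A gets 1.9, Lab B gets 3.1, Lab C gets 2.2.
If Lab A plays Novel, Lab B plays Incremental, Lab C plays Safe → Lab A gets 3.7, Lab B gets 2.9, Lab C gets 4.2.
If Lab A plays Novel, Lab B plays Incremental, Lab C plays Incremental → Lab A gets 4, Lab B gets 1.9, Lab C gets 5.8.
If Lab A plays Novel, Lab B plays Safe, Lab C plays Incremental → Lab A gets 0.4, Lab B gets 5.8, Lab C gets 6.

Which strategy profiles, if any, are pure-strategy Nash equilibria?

(Incremental, Safe, Safe): Lab B can switch to Incremental (1 → 3.1). Not NE.
(Incremental, Safe, Incremental): Lab B can switch to Incremental (5 → 5.7). Not NE.
(Incremental, Incremental, Safe): Lab A can switch to Novel (1.9 → 3.7). Not NE.
(Incremental, Incremental, Incremental): Lab A can switch to Novel (1 → 4). Not NE.
(Novel, Safe, Safe): Lab A can switch to Incremental (1 → 2.1). Not NE.
(Novel, Safe, Incremental): Lab A can switch to Incremental (0.4 → 5.5). Not NE.
(The remaining 2 profiles each have a profitable deviation by the same check.)

none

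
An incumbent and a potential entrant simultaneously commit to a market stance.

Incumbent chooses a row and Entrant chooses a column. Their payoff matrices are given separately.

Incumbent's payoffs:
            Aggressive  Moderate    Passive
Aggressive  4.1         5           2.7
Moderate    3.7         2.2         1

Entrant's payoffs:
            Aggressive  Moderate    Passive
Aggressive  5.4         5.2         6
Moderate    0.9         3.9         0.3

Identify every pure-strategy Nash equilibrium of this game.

Incumbent against Aggressive: payoffs 4.1, 3.7 → best response Aggressive.
Incumbent against Moderate: payoffs 5, 2.2 → best response Aggressive.
Incumbent against Passive: payoffs 2.7, 1 → best response Aggressive.
Entrant against Aggressive: payoffs 5.4, 5.2, 6 → best response Passive.
Entrant against Moderate: payoffs 0.9, 3.9, 0.3 → best response Moderate.
Mutual best responses: (Aggressive, Passive).

The unique pure-strategy Nash equilibrium is (Aggressive, Passive).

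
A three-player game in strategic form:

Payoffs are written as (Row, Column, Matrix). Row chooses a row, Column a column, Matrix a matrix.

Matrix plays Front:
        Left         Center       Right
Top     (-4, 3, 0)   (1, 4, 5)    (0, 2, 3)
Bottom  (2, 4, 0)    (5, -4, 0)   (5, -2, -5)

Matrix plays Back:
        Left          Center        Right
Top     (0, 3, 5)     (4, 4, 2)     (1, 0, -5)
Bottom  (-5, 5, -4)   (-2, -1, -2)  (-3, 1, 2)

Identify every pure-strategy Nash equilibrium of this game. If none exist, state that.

The unique pure-strategy Nash equilibrium is (Bottom, Left, Front).

Row against (Left, Front): payoffs -4, 2 → best response Bottom.
Row against (Left, Back): payoffs 0, -5 → best response Top.
Row against (Center, Front): payoffs 1, 5 → best response Bottom.
Row against (Center, Back): payoffs 4, -2 → best response Top.
Row against (Right, Front): payoffs 0, 5 → best response Bottom.
Row against (Right, Back): payoffs 1, -3 → best response Top.
Column against (Top, Front): payoffs 3, 4, 2 → best response Center.
Column against (Top, Back): payoffs 3, 4, 0 → best response Center.
Column against (Bottom, Front): payoffs 4, -4, -2 → best response Left.
Column against (Bottom, Back): payoffs 5, -1, 1 → best response Left.
Matrix against (Top, Left): payoffs 0, 5 → best response Back.
Matrix against (Top, Center): payoffs 5, 2 → best response Front.
Matrix against (Top, Right): payoffs 3, -5 → best response Front.
Matrix against (Bottom, Left): payoffs 0, -4 → best response Front.
Matrix against (Bottom, Center): payoffs 0, -2 → best response Front.
Matrix against (Bottom, Right): payoffs -5, 2 → best response Back.
Mutual best responses: (Bottom, Left, Front).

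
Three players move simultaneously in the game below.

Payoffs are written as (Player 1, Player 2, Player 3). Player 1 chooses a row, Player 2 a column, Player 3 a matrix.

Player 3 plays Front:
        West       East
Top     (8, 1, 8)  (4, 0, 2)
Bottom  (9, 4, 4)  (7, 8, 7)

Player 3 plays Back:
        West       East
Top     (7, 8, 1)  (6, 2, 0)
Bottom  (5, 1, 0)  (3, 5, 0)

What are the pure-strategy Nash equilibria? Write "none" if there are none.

Player 1 against (West, Front): payoffs 8, 9 → best response Bottom.
Player 1 against (West, Back): payoffs 7, 5 → best response Top.
Player 1 against (East, Front): payoffs 4, 7 → best response Bottom.
Player 1 against (East, Back): payoffs 6, 3 → best response Top.
Player 2 against (Top, Front): payoffs 1, 0 → best response West.
Player 2 against (Top, Back): payoffs 8, 2 → best response West.
Player 2 against (Bottom, Front): payoffs 4, 8 → best response East.
Player 2 against (Bottom, Back): payoffs 1, 5 → best response East.
Player 3 against (Top, West): payoffs 8, 1 → best response Front.
Player 3 against (Top, East): payoffs 2, 0 → best response Front.
Player 3 against (Bottom, West): payoffs 4, 0 → best response Front.
Player 3 against (Bottom, East): payoffs 7, 0 → best response Front.
Mutual best responses: (Bottom, East, Front).

Pure NE: (Bottom, East, Front)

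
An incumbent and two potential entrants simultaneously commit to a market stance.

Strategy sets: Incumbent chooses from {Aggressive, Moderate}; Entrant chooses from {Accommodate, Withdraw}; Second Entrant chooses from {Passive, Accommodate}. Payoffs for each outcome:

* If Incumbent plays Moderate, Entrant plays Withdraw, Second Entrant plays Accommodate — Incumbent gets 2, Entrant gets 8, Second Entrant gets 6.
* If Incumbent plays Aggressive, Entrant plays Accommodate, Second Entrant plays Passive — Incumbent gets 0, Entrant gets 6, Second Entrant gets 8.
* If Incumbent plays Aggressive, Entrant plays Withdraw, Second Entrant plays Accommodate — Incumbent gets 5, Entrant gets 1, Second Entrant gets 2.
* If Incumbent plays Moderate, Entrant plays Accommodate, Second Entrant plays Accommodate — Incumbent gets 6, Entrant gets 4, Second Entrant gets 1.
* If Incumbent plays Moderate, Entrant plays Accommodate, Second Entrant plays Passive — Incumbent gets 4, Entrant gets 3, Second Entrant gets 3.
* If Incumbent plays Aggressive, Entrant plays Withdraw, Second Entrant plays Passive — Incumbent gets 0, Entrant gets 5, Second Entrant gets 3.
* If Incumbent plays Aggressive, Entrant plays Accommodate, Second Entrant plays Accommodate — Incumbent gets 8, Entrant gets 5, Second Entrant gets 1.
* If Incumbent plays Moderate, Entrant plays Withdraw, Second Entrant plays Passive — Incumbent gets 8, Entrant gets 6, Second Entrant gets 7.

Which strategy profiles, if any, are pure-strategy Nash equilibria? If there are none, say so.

For each strategy profile, look for a profitable unilateral deviation.
(Aggressive, Accommodate, Passive): Incumbent can switch to Moderate (0 → 4). Not NE.
(Aggressive, Accommodate, Accommodate): Second Entrant can switch to Passive (1 → 8). Not NE.
(Aggressive, Withdraw, Passive): Incumbent can switch to Moderate (0 → 8). Not NE.
(Aggressive, Withdraw, Accommodate): Entrant can switch to Accommodate (1 → 5). Not NE.
(Moderate, Accommodate, Passive): Entrant can switch to Withdraw (3 → 6). Not NE.
(Moderate, Accommodate, Accommodate): Incumbent can switch to Aggressive (6 → 8). Not NE.
(Moderate, Withdraw, Passive): Incumbent gets 8, best alternative 0; Entrant gets 6, best alternative 3; Second Entrant gets 7, best alternative 6. No profitable deviation — NE.
(Moderate, Withdraw, Accommodate): Incumbent can switch to Aggressive (2 → 5). Not NE.

Pure NE: (Moderate, Withdraw, Passive)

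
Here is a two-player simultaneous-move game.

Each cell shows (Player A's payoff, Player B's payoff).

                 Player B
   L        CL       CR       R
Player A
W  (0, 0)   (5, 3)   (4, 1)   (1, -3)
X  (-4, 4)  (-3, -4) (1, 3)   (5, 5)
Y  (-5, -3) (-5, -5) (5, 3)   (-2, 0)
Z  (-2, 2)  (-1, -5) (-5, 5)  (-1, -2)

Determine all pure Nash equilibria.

(W, L): Player B can switch to CL (0 → 3). Not NE.
(W, CL): Player A gets 5, best alternative -1; Player B gets 3, best alternative 1. No profitable deviation — NE.
(W, CR): Player A can switch to Y (4 → 5). Not NE.
(W, R): Player A can switch to X (1 → 5). Not NE.
(X, L): Player A can switch to W (-4 → 0). Not NE.
(X, CL): Player A can switch to W (-3 → 5). Not NE.
(X, CR): Player A can switch to W (1 → 4). Not NE.
(X, R): Player A gets 5, best alternative 1; Player B gets 5, best alternative 4. No profitable deviation — NE.
(Y, L): Player A can switch to W (-5 → 0). Not NE.
(Y, CL): Player A can switch to W (-5 → 5). Not NE.
(Y, CR): Player A gets 5, best alternative 4; Player B gets 3, best alternative 0. No profitable deviation — NE.
(The remaining 5 profiles each have a profitable deviation by the same check.)

The pure Nash equilibria are (W, CL) and (X, R) and (Y, CR).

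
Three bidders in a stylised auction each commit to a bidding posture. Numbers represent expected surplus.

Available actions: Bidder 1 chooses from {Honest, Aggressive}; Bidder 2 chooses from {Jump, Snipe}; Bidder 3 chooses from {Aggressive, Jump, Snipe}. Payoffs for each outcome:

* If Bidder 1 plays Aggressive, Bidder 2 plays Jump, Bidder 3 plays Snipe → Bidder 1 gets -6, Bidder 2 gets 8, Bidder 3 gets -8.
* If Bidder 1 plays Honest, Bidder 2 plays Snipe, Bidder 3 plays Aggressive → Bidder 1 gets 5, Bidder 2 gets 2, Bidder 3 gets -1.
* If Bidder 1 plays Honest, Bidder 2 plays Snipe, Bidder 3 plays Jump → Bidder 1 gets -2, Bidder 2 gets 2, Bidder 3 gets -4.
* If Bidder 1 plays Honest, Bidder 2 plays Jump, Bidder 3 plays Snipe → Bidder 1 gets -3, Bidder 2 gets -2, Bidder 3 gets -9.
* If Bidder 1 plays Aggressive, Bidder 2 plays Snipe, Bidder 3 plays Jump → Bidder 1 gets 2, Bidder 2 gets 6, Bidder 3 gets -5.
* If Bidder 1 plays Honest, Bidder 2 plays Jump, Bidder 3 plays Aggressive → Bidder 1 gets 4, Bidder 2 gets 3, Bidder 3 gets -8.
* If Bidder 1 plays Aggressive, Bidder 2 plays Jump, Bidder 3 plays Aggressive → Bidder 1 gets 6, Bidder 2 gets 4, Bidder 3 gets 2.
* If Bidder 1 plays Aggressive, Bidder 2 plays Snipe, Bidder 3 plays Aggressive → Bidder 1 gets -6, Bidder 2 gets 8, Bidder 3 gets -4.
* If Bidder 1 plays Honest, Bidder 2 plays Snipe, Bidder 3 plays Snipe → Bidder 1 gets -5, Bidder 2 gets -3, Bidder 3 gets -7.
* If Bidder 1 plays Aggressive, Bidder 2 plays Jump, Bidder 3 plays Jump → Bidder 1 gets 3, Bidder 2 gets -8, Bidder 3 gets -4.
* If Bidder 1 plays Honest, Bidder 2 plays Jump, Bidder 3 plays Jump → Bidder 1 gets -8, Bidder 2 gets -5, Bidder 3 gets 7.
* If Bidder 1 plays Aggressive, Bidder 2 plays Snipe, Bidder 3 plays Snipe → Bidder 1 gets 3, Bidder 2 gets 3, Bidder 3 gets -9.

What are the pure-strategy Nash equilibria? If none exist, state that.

Bidder 1 against (Jump, Aggressive): payoffs 4, 6 → best response Aggressive.
Bidder 1 against (Jump, Jump): payoffs -8, 3 → best response Aggressive.
Bidder 1 against (Jump, Snipe): payoffs -3, -6 → best response Honest.
Bidder 1 against (Snipe, Aggressive): payoffs 5, -6 → best response Honest.
Bidder 1 against (Snipe, Jump): payoffs -2, 2 → best response Aggressive.
Bidder 1 against (Snipe, Snipe): payoffs -5, 3 → best response Aggressive.
Bidder 2 against (Honest, Aggressive): payoffs 3, 2 → best response Jump.
Bidder 2 against (Honest, Jump): payoffs -5, 2 → best response Snipe.
Bidder 2 against (Honest, Snipe): payoffs -2, -3 → best response Jump.
Bidder 2 against (Aggressive, Aggressive): payoffs 4, 8 → best response Snipe.
Bidder 2 against (Aggressive, Jump): payoffs -8, 6 → best response Snipe.
Bidder 2 against (Aggressive, Snipe): payoffs 8, 3 → best response Jump.
Bidder 3 against (Honest, Jump): payoffs -8, 7, -9 → best response Jump.
Bidder 3 against (Honest, Snipe): payoffs -1, -4, -7 → best response Aggressive.
Bidder 3 against (Aggressive, Jump): payoffs 2, -4, -8 → best response Aggressive.
Bidder 3 against (Aggressive, Snipe): payoffs -4, -5, -9 → best response Aggressive.
No profile is a mutual best response for all players.

No pure-strategy Nash equilibrium.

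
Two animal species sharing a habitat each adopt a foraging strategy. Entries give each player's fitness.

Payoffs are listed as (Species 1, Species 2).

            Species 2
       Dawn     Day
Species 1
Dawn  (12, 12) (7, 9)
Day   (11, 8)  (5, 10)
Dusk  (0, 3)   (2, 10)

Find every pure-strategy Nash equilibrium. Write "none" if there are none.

Pure NE: (Dawn, Dawn)

(Dawn, Dawn): Species 1 gets 12, best alternative 11; Species 2 gets 12, best alternative 9. No profitable deviation — NE.
(Dawn, Day): Species 2 can switch to Dawn (9 → 12). Not NE.
(Day, Dawn): Species 1 can switch to Dawn (11 → 12). Not NE.
(Day, Day): Species 1 can switch to Dawn (5 → 7). Not NE.
(Dusk, Dawn): Species 1 can switch to Dawn (0 → 12). Not NE.
(Dusk, Day): Species 1 can switch to Dawn (2 → 7). Not NE.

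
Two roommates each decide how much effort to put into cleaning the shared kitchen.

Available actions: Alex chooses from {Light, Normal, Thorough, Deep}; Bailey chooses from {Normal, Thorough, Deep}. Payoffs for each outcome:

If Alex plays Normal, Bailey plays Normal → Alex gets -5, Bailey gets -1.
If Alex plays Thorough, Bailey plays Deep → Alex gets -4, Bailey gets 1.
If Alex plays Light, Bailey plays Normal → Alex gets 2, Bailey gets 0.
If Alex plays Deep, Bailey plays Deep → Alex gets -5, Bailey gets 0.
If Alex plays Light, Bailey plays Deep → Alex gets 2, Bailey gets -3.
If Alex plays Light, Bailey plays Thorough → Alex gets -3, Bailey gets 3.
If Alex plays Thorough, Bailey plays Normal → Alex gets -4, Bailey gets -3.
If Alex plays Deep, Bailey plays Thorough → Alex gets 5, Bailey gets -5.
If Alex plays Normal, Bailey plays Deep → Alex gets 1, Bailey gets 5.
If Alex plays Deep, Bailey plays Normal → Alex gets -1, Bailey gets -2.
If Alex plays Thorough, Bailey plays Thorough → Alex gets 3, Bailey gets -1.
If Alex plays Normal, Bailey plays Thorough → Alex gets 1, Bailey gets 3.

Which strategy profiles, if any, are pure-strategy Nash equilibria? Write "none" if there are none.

Alex against Normal: payoffs 2, -5, -4, -1 → best response Light.
Alex against Thorough: payoffs -3, 1, 3, 5 → best response Deep.
Alex against Deep: payoffs 2, 1, -4, -5 → best response Light.
Bailey against Light: payoffs 0, 3, -3 → best response Thorough.
Bailey against Normal: payoffs -1, 3, 5 → best response Deep.
Bailey against Thorough: payoffs -3, -1, 1 → best response Deep.
Bailey against Deep: payoffs -2, -5, 0 → best response Deep.
No profile is a mutual best response for all players.

There is no pure-strategy Nash equilibrium.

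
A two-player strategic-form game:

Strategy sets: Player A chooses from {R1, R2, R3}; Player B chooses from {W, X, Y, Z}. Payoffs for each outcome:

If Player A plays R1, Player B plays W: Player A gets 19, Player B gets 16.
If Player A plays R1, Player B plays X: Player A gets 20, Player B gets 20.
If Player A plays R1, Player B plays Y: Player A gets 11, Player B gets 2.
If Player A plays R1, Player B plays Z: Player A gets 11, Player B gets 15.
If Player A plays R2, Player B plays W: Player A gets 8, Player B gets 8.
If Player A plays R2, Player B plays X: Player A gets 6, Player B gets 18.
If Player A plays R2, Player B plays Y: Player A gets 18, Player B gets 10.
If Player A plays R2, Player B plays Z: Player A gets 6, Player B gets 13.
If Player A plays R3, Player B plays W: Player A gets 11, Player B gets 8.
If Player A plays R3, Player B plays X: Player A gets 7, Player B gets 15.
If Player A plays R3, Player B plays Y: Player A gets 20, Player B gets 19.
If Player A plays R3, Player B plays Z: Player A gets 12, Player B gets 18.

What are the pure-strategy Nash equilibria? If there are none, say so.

(R1, W): Player B can switch to X (16 → 20). Not NE.
(R1, X): Player A gets 20, best alternative 7; Player B gets 20, best alternative 16. No profitable deviation — NE.
(R1, Y): Player A can switch to R2 (11 → 18). Not NE.
(R1, Z): Player A can switch to R3 (11 → 12). Not NE.
(R2, W): Player A can switch to R1 (8 → 19). Not NE.
(R2, X): Player A can switch to R1 (6 → 20). Not NE.
(R2, Y): Player A can switch to R3 (18 → 20). Not NE.
(R3, Y): Player A gets 20, best alternative 18; Player B gets 19, best alternative 18. No profitable deviation — NE.
(The remaining 4 profiles each have a profitable deviation by the same check.)

(R1, X), (R3, Y)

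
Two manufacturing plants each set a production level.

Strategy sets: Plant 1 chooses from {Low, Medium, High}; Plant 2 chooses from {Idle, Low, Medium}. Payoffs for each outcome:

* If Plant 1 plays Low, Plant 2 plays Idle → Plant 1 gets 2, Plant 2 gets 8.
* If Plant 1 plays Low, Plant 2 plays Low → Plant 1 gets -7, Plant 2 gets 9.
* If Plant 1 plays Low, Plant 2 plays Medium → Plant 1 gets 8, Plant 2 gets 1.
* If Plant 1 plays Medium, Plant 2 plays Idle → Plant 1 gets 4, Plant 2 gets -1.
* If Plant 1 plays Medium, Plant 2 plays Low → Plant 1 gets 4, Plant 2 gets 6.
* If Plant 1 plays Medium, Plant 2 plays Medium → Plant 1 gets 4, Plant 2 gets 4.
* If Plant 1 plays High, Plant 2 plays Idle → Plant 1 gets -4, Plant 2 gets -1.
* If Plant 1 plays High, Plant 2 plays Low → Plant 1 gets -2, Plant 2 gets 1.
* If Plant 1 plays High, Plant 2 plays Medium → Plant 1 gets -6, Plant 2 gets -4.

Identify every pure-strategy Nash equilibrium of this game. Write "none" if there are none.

For each strategy profile, look for a profitable unilateral deviation.
(Low, Idle): Plant 1 can switch to Medium (2 → 4). Not NE.
(Low, Low): Plant 1 can switch to Medium (-7 → 4). Not NE.
(Low, Medium): Plant 2 can switch to Idle (1 → 8). Not NE.
(Medium, Idle): Plant 2 can switch to Low (-1 → 6). Not NE.
(Medium, Low): Plant 1 gets 4, best alternative -2; Plant 2 gets 6, best alternative 4. No profitable deviation — NE.
(Medium, Medium): Plant 1 can switch to Low (4 → 8). Not NE.
(High, Idle): Plant 1 can switch to Low (-4 → 2). Not NE.
(The remaining 2 profiles each have a profitable deviation by the same check.)

(Medium, Low)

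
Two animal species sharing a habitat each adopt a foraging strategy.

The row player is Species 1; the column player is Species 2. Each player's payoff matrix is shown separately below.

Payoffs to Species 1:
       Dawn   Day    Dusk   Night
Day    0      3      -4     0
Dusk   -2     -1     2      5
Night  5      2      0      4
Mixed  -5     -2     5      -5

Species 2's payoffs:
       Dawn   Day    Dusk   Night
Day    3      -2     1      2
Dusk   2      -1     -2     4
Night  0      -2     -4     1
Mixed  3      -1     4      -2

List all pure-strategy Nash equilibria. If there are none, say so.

(Dusk, Night), (Mixed, Dusk)

Species 1 against Dawn: payoffs 0, -2, 5, -5 → best response Night.
Species 1 against Day: payoffs 3, -1, 2, -2 → best response Day.
Species 1 against Dusk: payoffs -4, 2, 0, 5 → best response Mixed.
Species 1 against Night: payoffs 0, 5, 4, -5 → best response Dusk.
Species 2 against Day: payoffs 3, -2, 1, 2 → best response Dawn.
Species 2 against Dusk: payoffs 2, -1, -2, 4 → best response Night.
Species 2 against Night: payoffs 0, -2, -4, 1 → best response Night.
Species 2 against Mixed: payoffs 3, -1, 4, -2 → best response Dusk.
Mutual best responses: (Dusk, Night); (Mixed, Dusk).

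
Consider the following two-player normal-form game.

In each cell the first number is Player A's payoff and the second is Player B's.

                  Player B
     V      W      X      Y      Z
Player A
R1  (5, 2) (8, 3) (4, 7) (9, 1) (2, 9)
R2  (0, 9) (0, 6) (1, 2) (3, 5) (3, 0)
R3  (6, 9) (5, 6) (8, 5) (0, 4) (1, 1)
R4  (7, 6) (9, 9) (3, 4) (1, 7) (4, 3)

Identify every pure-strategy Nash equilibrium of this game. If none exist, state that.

(R4, W)

For each player, find the best response to each opponent profile; mutual best responses are the pure NE.
Player A against V: payoffs 5, 0, 6, 7 → best response R4.
Player A against W: payoffs 8, 0, 5, 9 → best response R4.
Player A against X: payoffs 4, 1, 8, 3 → best response R3.
Player A against Y: payoffs 9, 3, 0, 1 → best response R1.
Player A against Z: payoffs 2, 3, 1, 4 → best response R4.
Player B against R1: payoffs 2, 3, 7, 1, 9 → best response Z.
Player B against R2: payoffs 9, 6, 2, 5, 0 → best response V.
Player B against R3: payoffs 9, 6, 5, 4, 1 → best response V.
Player B against R4: payoffs 6, 9, 4, 7, 3 → best response W.
Mutual best responses: (R4, W).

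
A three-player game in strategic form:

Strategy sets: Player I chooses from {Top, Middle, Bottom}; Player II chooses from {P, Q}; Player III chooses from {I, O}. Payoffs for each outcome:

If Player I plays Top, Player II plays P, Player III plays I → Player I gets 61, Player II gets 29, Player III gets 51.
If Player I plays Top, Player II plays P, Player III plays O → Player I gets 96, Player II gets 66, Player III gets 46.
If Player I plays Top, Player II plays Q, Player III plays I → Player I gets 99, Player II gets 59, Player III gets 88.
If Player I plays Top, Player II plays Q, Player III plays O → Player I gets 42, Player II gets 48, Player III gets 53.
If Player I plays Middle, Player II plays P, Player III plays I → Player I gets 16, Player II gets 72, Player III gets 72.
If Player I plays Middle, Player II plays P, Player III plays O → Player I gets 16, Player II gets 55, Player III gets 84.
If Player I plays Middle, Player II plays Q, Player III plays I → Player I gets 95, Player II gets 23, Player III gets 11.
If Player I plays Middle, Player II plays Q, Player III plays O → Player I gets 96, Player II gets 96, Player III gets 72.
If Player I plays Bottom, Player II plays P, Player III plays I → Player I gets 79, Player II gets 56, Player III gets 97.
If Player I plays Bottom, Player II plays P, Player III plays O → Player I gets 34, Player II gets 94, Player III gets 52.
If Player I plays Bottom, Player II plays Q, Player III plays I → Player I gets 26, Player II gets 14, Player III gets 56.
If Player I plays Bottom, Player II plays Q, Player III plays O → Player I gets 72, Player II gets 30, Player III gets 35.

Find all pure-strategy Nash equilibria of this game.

(Top, Q, I) and (Middle, Q, O) and (Bottom, P, I)

(Top, P, I): Player I can switch to Bottom (61 → 79). Not NE.
(Top, P, O): Player III can switch to I (46 → 51). Not NE.
(Top, Q, I): Player I gets 99, best alternative 95; Player II gets 59, best alternative 29; Player III gets 88, best alternative 53. No profitable deviation — NE.
(Top, Q, O): Player I can switch to Middle (42 → 96). Not NE.
(Middle, P, I): Player I can switch to Top (16 → 61). Not NE.
(Middle, P, O): Player I can switch to Top (16 → 96). Not NE.
(Middle, Q, I): Player I can switch to Top (95 → 99). Not NE.
(Middle, Q, O): Player I gets 96, best alternative 72; Player II gets 96, best alternative 55; Player III gets 72, best alternative 11. No profitable deviation — NE.
(Bottom, P, I): Player I gets 79, best alternative 61; Player II gets 56, best alternative 14; Player III gets 97, best alternative 52. No profitable deviation — NE.
(Bottom, P, O): Player I can switch to Top (34 → 96). Not NE.
(Bottom, Q, I): Player I can switch to Top (26 → 99). Not NE.
(The remaining 1 profile has a profitable deviation by the same check.)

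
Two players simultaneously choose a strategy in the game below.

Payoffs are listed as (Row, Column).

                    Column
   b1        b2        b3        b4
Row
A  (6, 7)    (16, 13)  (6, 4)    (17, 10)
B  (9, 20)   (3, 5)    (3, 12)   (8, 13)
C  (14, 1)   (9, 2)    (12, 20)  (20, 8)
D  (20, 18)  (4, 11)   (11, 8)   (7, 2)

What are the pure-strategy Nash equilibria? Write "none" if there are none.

Row against b1: payoffs 6, 9, 14, 20 → best response D.
Row against b2: payoffs 16, 3, 9, 4 → best response A.
Row against b3: payoffs 6, 3, 12, 11 → best response C.
Row against b4: payoffs 17, 8, 20, 7 → best response C.
Column against A: payoffs 7, 13, 4, 10 → best response b2.
Column against B: payoffs 20, 5, 12, 13 → best response b1.
Column against C: payoffs 1, 2, 20, 8 → best response b3.
Column against D: payoffs 18, 11, 8, 2 → best response b1.
Mutual best responses: (A, b2); (C, b3); (D, b1).

(A, b2); (C, b3); (D, b1)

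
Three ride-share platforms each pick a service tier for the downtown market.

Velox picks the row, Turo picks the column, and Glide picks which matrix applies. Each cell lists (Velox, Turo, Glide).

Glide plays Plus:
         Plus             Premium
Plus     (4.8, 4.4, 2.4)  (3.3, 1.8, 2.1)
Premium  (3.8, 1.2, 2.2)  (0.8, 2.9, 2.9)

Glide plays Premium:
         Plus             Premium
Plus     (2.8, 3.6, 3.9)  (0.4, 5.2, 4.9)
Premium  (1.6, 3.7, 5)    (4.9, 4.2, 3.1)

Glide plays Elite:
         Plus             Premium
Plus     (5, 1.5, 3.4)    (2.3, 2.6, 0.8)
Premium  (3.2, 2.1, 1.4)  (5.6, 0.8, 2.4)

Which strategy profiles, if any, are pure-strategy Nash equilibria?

Velox against (Plus, Plus): payoffs 4.8, 3.8 → best response Plus.
Velox against (Plus, Premium): payoffs 2.8, 1.6 → best response Plus.
Velox against (Plus, Elite): payoffs 5, 3.2 → best response Plus.
Velox against (Premium, Plus): payoffs 3.3, 0.8 → best response Plus.
Velox against (Premium, Premium): payoffs 0.4, 4.9 → best response Premium.
Velox against (Premium, Elite): payoffs 2.3, 5.6 → best response Premium.
Turo against (Plus, Plus): payoffs 4.4, 1.8 → best response Plus.
Turo against (Plus, Premium): payoffs 3.6, 5.2 → best response Premium.
Turo against (Plus, Elite): payoffs 1.5, 2.6 → best response Premium.
Turo against (Premium, Plus): payoffs 1.2, 2.9 → best response Premium.
Turo against (Premium, Premium): payoffs 3.7, 4.2 → best response Premium.
Turo against (Premium, Elite): payoffs 2.1, 0.8 → best response Plus.
Glide against (Plus, Plus): payoffs 2.4, 3.9, 3.4 → best response Premium.
Glide against (Plus, Premium): payoffs 2.1, 4.9, 0.8 → best response Premium.
Glide against (Premium, Plus): payoffs 2.2, 5, 1.4 → best response Premium.
Glide against (Premium, Premium): payoffs 2.9, 3.1, 2.4 → best response Premium.
Mutual best responses: (Premium, Premium, Premium).

(Premium, Premium, Premium)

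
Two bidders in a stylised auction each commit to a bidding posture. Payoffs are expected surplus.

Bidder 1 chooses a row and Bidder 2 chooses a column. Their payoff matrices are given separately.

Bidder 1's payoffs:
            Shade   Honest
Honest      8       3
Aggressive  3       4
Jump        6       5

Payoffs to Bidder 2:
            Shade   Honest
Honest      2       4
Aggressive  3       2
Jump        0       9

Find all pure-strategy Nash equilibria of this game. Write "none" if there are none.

Mark each player's best response to every combination of opponents' strategies; a profile where every player is best-responding is a pure Nash equilibrium.
Bidder 1 against Shade: payoffs 8, 3, 6 → best response Honest.
Bidder 1 against Honest: payoffs 3, 4, 5 → best response Jump.
Bidder 2 against Honest: payoffs 2, 4 → best response Honest.
Bidder 2 against Aggressive: payoffs 3, 2 → best response Shade.
Bidder 2 against Jump: payoffs 0, 9 → best response Honest.
Mutual best responses: (Jump, Honest).

Pure NE: (Jump, Honest)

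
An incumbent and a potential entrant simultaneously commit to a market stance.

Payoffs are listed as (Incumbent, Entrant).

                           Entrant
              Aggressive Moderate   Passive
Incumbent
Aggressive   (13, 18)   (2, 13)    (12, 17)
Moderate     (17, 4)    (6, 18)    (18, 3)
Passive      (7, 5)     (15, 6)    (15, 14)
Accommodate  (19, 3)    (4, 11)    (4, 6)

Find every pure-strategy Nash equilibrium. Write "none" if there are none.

(Aggressive, Aggressive): Incumbent can switch to Moderate (13 → 17). Not NE.
(Aggressive, Moderate): Incumbent can switch to Moderate (2 → 6). Not NE.
(Aggressive, Passive): Incumbent can switch to Moderate (12 → 18). Not NE.
(Moderate, Aggressive): Incumbent can switch to Accommodate (17 → 19). Not NE.
(Moderate, Moderate): Incumbent can switch to Passive (6 → 15). Not NE.
(Moderate, Passive): Entrant can switch to Aggressive (3 → 4). Not NE.
(Passive, Aggressive): Incumbent can switch to Aggressive (7 → 13). Not NE.
(Passive, Moderate): Entrant can switch to Passive (6 → 14). Not NE.
(Passive, Passive): Incumbent can switch to Moderate (15 → 18). Not NE.
(Accommodate, Aggressive): Entrant can switch to Moderate (3 → 11). Not NE.
(The remaining 2 profiles each have a profitable deviation by the same check.)

This game has no pure Nash equilibrium.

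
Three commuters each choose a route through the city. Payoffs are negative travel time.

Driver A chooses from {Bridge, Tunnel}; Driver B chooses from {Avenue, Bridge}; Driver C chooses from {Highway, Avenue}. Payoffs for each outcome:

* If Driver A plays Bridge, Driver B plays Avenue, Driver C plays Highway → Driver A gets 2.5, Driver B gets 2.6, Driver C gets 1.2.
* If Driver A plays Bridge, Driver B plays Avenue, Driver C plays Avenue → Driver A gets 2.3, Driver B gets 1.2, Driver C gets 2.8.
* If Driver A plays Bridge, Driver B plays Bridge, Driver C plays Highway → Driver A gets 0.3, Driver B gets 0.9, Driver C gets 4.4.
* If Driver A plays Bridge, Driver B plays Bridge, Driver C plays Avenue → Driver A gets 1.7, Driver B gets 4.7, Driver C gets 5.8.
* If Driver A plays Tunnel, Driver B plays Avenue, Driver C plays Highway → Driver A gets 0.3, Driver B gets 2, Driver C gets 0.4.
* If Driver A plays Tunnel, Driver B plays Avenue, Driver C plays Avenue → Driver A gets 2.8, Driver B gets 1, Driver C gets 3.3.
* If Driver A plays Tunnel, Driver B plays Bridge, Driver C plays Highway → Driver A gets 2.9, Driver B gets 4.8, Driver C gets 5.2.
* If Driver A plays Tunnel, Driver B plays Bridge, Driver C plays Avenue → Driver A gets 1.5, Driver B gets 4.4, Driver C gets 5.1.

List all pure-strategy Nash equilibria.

(Bridge, Bridge, Avenue) and (Tunnel, Bridge, Highway)

(Bridge, Avenue, Highway): Driver C can switch to Avenue (1.2 → 2.8). Not NE.
(Bridge, Avenue, Avenue): Driver A can switch to Tunnel (2.3 → 2.8). Not NE.
(Bridge, Bridge, Highway): Driver A can switch to Tunnel (0.3 → 2.9). Not NE.
(Bridge, Bridge, Avenue): Driver A gets 1.7, best alternative 1.5; Driver B gets 4.7, best alternative 1.2; Driver C gets 5.8, best alternative 4.4. No profitable deviation — NE.
(Tunnel, Avenue, Highway): Driver A can switch to Bridge (0.3 → 2.5). Not NE.
(Tunnel, Avenue, Avenue): Driver B can switch to Bridge (1 → 4.4). Not NE.
(Tunnel, Bridge, Highway): Driver A gets 2.9, best alternative 0.3; Driver B gets 4.8, best alternative 2; Driver C gets 5.2, best alternative 5.1. No profitable deviation — NE.
(Tunnel, Bridge, Avenue): Driver A can switch to Bridge (1.5 → 1.7). Not NE.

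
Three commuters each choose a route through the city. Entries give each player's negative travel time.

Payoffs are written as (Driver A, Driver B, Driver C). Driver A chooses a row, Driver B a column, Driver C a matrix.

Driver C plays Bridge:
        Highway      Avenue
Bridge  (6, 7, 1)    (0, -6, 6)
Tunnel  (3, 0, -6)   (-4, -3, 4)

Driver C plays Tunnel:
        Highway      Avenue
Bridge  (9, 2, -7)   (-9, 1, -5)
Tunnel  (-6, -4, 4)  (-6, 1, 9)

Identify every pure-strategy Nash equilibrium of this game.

Driver A against (Highway, Bridge): payoffs 6, 3 → best response Bridge.
Driver A against (Highway, Tunnel): payoffs 9, -6 → best response Bridge.
Driver A against (Avenue, Bridge): payoffs 0, -4 → best response Bridge.
Driver A against (Avenue, Tunnel): payoffs -9, -6 → best response Tunnel.
Driver B against (Bridge, Bridge): payoffs 7, -6 → best response Highway.
Driver B against (Bridge, Tunnel): payoffs 2, 1 → best response Highway.
Driver B against (Tunnel, Bridge): payoffs 0, -3 → best response Highway.
Driver B against (Tunnel, Tunnel): payoffs -4, 1 → best response Avenue.
Driver C against (Bridge, Highway): payoffs 1, -7 → best response Bridge.
Driver C against (Bridge, Avenue): payoffs 6, -5 → best response Bridge.
Driver C against (Tunnel, Highway): payoffs -6, 4 → best response Tunnel.
Driver C against (Tunnel, Avenue): payoffs 4, 9 → best response Tunnel.
Mutual best responses: (Bridge, Highway, Bridge); (Tunnel, Avenue, Tunnel).

Pure-strategy Nash equilibria: (Bridge, Highway, Bridge); (Tunnel, Avenue, Tunnel)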